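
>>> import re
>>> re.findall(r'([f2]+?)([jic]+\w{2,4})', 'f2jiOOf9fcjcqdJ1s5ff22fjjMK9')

The pattern matches one or more of one of [f2] (lazy) (captured); then one or more of one of [jic], then 2 to 4 of a word character (captured).
With 2 capturing groups, `findall` returns a 2-tuple per match.

[('f2', 'jiOOf9'), ('f', 'cjcqdJ1'), ('ff22f', 'jjMK9')]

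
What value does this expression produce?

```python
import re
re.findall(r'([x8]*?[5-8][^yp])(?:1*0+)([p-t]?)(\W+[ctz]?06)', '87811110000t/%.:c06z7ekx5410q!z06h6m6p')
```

Pattern: zero or more of one of [x8] (lazy), then a character in [5-8], then any character except [yp] (captured); then zero or more of the literal '1', then one or more of the literal '0' (non-capturing group); then optionally a character in [p-t] (captured); then one or more of a non-word character, then optionally one of [ctz], then the literal '06' (captured).
Matches: at [0:19] match '87811110000t/%.:c06', groups = ('878', 't', '/%.:c06'); at [23:33] match 'x5410q!z06', groups = ('x54', 'q', '!z06').
Multiple groups make `findall` return tuples — one 3-tuple for each match.

[('878', 't', '/%.:c06'), ('x54', 'q', '!z06')]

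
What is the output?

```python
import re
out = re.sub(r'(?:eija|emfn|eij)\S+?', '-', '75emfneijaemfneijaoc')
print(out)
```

75-ija-ijaoc

Matches: at [2:7] → 'emfne'; at [10:15] → 'emfne'.
`sub` substitutes '-' at each match site.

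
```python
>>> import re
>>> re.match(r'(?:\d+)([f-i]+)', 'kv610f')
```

None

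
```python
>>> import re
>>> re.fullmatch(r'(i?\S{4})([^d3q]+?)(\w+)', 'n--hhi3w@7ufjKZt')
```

None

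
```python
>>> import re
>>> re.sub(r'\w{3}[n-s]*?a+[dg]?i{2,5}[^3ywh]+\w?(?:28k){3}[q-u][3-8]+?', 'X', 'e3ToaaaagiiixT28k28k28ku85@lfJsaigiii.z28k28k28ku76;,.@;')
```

'X6;,.@;'

A `+?`/`*?`/`{m,n}?` starts at its minimum and grows only as far as needed for what follows to match.
`sub` substitutes 'X' at each match site.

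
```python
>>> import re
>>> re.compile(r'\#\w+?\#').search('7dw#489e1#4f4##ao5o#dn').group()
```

The match spans [3:10] → '#489e1#'.

'#489e1#'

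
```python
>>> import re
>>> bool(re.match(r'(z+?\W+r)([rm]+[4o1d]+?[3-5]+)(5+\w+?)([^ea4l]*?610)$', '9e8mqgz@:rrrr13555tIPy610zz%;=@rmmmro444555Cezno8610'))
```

`re.match` won't scan ahead — the pattern has to work from the very first character.
Here the string doesn't start with a match, so the call returns None, and `bool(None)` is False.

False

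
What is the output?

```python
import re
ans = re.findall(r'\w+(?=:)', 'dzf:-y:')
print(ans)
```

['dzf', 'y']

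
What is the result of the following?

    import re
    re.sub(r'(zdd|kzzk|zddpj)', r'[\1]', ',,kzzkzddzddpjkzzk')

',,[kzzk][zdd][zdd]pj[kzzk]'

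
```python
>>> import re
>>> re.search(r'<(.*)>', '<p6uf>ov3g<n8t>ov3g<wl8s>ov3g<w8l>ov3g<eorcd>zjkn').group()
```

'<p6uf>ov3g<n8t>ov3g<wl8s>ov3g<w8l>ov3g<eorcd>'

Unlike `match`, `search` isn't anchored — it looks for the pattern anywhere in the string.
The match spans [0:45] → '<p6uf>ov3g<n8t>ov3g<wl8s>ov3g<w8l>ov3g<eorcd>'.
Captured: group 1 = 'p6uf>ov3g<n8t>ov3g<wl8s>ov3g<w8l>ov3g<eorcd'.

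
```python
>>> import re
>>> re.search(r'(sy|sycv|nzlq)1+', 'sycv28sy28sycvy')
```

Here nothing in the string fits, so the call returns None.

None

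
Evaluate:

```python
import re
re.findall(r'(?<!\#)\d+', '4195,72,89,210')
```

['4195', '72', '89', '210']

A negative assertion filters positions out without eating any characters.
Scanning left to right: at [0:4] → '4195'; at [5:7] → '72'; at [8:10] → '89'; at [11:14] → '210'.
No capturing groups, so `findall` returns the 4 full match strings.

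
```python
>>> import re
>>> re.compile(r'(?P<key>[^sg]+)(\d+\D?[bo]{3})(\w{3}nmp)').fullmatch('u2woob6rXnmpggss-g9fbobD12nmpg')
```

`fullmatch` succeeds only if the pattern covers the string from start to end.
Here the pattern can't cover the whole string, so the call returns None.

None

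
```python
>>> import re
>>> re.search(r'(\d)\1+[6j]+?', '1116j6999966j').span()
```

After group 1 captures some text, `\1` only succeeds where that same text appears again.
The match spans [0:4] → '1116'.

(0, 4)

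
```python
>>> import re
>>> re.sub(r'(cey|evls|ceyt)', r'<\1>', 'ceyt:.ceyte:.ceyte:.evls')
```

'<cey>t:.<cey>te:.<cey>te:.<evls>'

Alternation isn't longest-match — the leftmost alternative that fits at this position is chosen.
Each match is replaced using the text its own group 1 captured.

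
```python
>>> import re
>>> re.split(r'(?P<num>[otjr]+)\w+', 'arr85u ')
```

['a', 'rr', ' ']

Pattern: one or more of one of [otjr] (captured as 'num'); then one or more of a word character.
Matches to split on: at [1:6] → 'rr85u'.
With a capturing group present, the delimiter's captured portion is kept in the result list.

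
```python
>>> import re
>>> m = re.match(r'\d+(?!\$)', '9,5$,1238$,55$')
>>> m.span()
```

The negative lookaround is zero-width — it rules out positions where the adjacent text would match, without consuming anything.
`match` is anchored at position 0; if the pattern doesn't fit there, it returns None.
The match spans [0:1] → '9'.

(0, 1)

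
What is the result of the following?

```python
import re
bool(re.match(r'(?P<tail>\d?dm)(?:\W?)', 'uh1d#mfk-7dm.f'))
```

False

The pattern matches optionally a digit, then the literal 'dm' (captured as 'tail'); then optionally a non-word character (non-capturing group).
`match` is anchored at position 0; if the pattern doesn't fit there, it returns None.
Here position 0 doesn't satisfy it, so the call returns None, and `bool(None)` is False.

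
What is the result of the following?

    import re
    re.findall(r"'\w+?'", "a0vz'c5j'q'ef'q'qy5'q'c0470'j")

["'c5j'", "'ef'", "'qy5'", "'c0470'"]

No capturing groups, so `findall` returns the 4 full match strings.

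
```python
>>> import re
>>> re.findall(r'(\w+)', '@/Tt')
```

['Tt']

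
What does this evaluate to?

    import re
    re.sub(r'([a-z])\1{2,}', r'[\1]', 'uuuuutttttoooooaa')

'[u][t][o]aa'

After group 1 captures some text, `\1` only succeeds where that same text appears again.
Matches: at [0:5] → 'uuuuu'; at [5:10] → 'ttttt'; at [10:15] → 'ooooo'.
`\1` in the replacement pulls in group 1's text for each match.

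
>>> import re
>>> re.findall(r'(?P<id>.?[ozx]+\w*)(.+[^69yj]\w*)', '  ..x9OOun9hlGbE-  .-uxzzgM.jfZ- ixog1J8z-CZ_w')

This matches optionally any character, then one or more of one of [ozx], then zero or more of a word character (captured as 'id'); then one or more of any character, then any character except [69yj], then zero or more of a word character (captured).
Scanning left to right: at [3:46] match '.x9OOun9hlGbE-  .-uxzzgM.jfZ- ixog1J8z-CZ_w', groups = ('.x9OOun9hlGbE', '-  .-uxzzgM.jfZ- ixog1J8z-CZ_w').
`findall` packs the 2 group values into a tuple for every match.

[('.x9OOun9hlGbE', '-  .-uxzzgM.jfZ- ixog1J8z-CZ_w')]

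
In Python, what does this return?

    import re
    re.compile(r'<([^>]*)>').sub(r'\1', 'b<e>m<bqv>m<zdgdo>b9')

'bembqvmzdgdob9'

Matches: at [1:4] → '<e>'; at [5:10] → '<bqv>'; at [11:18] → '<zdgdo>'.
Each match is replaced using the text its own group 1 captured.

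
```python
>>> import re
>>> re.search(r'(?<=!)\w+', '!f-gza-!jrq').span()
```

(1, 2)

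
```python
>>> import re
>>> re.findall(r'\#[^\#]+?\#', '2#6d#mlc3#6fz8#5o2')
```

With no groups in the pattern, `findall` gives back each whole match — 2 here.

['#6d#', '#6fz8#']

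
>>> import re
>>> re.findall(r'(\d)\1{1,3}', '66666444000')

['6', '4', '0']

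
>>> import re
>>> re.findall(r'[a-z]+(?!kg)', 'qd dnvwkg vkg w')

['qd', 'dnvwkg', 'vkg', 'w']

A negative assertion filters positions out without eating any characters.
Since nothing is captured, `findall` lists the 4 matched substrings directly.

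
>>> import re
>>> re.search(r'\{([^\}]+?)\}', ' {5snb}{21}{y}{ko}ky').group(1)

'5snb'

`re.search` scans for the first position where the pattern succeeds.
The match spans [1:7] → '{5snb}'.
Captured: group 1 = '5snb'.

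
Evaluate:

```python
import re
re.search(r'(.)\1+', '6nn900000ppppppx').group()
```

'nn'

`\1` is not a pattern — it's the concrete string captured by group 1, re-applied verbatim.
`re.search` tries every starting position until one works.
The match spans [1:3] → 'nn'.
Captured: group 1 = 'n'.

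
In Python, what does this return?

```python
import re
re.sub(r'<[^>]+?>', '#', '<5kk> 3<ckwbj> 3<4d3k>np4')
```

Matches: at [0:5] → '<5kk>'; at [7:14] → '<ckwbj>'; at [16:22] → '<4d3k>'.
Every occurrence is swapped for '#'.

'# 3# 3#np4'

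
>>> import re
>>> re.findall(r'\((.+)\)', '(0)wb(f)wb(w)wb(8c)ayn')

['0)wb(f)wb(w)wb(8c']

Walking the string: at [0:19] match '(0)wb(f)wb(w)wb(8c)', group 1 = '0)wb(f)wb(w)wb(8c'.
One capturing group, so `findall` returns just the captured substring from the one match — 1 in all.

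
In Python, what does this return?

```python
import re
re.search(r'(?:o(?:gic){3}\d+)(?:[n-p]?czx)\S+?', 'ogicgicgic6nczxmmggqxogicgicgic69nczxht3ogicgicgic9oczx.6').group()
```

'ogicgicgic6nczxm'

The pattern matches a literal 'o', then the literal 'gic' repeated 3 times, then one or more of a digit (non-capturing group); then optionally a character in [n-p], then the literal 'czx' (non-capturing group); then one or more of a non-whitespace character (lazy).
`search` walks the string left to right and returns the first match it finds.
The match spans [0:16] → 'ogicgicgic6nczxm'.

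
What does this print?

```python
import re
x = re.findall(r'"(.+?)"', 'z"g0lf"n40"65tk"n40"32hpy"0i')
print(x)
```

With the lazy modifier that quantifier settles for the fewest repetitions that let the rest of the pattern succeed (the atoms after it are unaffected and can still be greedy).
Matches: at [1:7] match '"g0lf"', group 1 = 'g0lf'; at [10:16] match '"65tk"', group 1 = '65tk'; at [19:26] match '"32hpy"', group 1 = '32hpy'.
`findall` collects group 1 from each match (3 total).

['g0lf', '65tk', '32hpy']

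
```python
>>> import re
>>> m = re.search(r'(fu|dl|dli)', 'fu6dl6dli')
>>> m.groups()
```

The match spans [0:2] → 'fu'.
Captured: group 1 = 'fu'.

('fu',)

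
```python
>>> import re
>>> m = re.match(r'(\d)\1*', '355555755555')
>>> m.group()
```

'3'

With `match`, the pattern is implicitly anchored at the beginning.
The match spans [0:1] → '3'.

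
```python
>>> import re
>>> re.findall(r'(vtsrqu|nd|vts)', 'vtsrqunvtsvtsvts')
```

['vtsrqu', 'vts', 'vts', 'vts']

The regex engine tests alternatives in the order written; an earlier branch that matches wins even if a later one would match more.
Walking the string: at [0:6] match 'vtsrqu', group 1 = 'vtsrqu'; at [7:10] match 'vts', group 1 = 'vts'; at [10:13] match 'vts', group 1 = 'vts'; at [13:16] match 'vts', group 1 = 'vts'.
`findall` collects group 1 from each match (4 total).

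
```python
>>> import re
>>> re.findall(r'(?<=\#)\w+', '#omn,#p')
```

['omn', 'p']

The lookaround is zero-width — it requires the adjacent text to match without consuming it, so the asserted text isn't part of the match.
Walking the string: at [1:4] → 'omn'; at [6:7] → 'p'.
`findall` yields the raw match text (2 of them) because the pattern has no groups.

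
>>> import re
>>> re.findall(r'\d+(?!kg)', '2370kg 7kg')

`(?!…)`/`(?<!…)` only lets a position through if the neighbouring text does NOT match; no characters are consumed.
Walking the string: at [0:3] → '237'.
No capturing groups, so `findall` returns the 1 full match string.

['237']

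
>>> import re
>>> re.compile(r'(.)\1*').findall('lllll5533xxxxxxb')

`\1` has to match the exact text group 1 already captured.
One capturing group, so `findall` returns just the captured substring from each match — 5 in all.

['l', '5', '3', 'x', 'b']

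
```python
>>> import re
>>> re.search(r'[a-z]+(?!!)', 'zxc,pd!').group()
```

`(?!…)`/`(?<!…)` only lets a position through if the neighbouring text does NOT match; no characters are consumed.
The match spans [0:3] → 'zxc'.

'zxc'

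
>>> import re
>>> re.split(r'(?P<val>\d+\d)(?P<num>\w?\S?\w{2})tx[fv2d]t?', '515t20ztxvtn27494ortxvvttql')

['', '515', 't20z', 'n', '27494', 'or', 'vttql']

The group in the pattern means `split` returns the separators' captures alongside the pieces.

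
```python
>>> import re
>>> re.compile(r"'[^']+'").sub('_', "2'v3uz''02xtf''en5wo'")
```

Every occurrence is swapped for '_'.

'2___'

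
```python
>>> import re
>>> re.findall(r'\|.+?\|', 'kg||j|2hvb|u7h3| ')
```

['||j|', '|u7h3|']

Because the quantifier is non-greedy, it stops expanding at the earliest point where the rest of the pattern can succeed.
Matches: at [2:6] → '||j|'; at [10:16] → '|u7h3|'.
Since nothing is captured, `findall` lists the 2 matched substrings directly.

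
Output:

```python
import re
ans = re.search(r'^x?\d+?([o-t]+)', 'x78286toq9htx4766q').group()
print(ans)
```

This matches anchored at the start of the string; then optionally a literal 'x', then one or more of a digit (lazy); then one or more of a character in [o-t] (captured).
Unlike `match`, `search` isn't anchored — it looks for the pattern anywhere in the string.
The match spans [0:9] → 'x78286toq'.
Captured: group 1 = 'toq'.

x78286toq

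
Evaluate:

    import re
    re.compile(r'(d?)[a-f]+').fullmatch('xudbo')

None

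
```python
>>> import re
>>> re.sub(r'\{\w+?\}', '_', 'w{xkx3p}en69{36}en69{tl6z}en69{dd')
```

'w_en69_en69_en69{dd'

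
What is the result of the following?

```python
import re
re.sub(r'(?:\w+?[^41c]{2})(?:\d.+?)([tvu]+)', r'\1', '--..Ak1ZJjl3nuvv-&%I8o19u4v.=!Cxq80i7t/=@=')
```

'--..uvv-&%u4v.=!t/=@='

This matches one or more of a word character (lazy), then exactly 2 of any character except [41c] (non-capturing group); then a digit, then one or more of any character (lazy) (non-capturing group); then one or more of one of [tvu] (captured).
Matches: at [4:16] → 'Ak1ZJjl3nuvv'; at [19:25] → 'I8o19u'; at [30:38] → 'Cxq80i7t'.
Each match is replaced using the text its own group 1 captured.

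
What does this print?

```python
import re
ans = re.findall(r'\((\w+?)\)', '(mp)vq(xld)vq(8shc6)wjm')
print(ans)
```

['mp', 'xld', '8shc6']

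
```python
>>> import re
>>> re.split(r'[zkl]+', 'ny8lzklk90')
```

The pattern matches one or more of one of [zkl].
Matches to split on: at [3:8] → 'lzklk'.
The string is cut at each match, leaving 2 pieces.

['ny8', '90']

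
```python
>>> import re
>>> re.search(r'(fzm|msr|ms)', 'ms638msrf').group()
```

'ms'

The match spans [0:2] → 'ms'.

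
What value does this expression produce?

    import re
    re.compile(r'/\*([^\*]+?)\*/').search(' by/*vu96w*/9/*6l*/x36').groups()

Unlike `match`, `search` isn't anchored — it looks for the pattern anywhere in the string.
The match spans [3:12] → '/*vu96w*/'.
Captured: group 1 = 'vu96w'.

('vu96w',)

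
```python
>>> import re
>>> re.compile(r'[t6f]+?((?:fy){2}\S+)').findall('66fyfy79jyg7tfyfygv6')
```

Pattern: one or more of one of [t6f] (lazy); then the literal 'fy' repeated 2 times, then one or more of a non-whitespace character (captured).
Scanning left to right: at [0:20] match '66fyfy79jyg7tfyfygv6', group 1 = 'fyfy79jyg7tfyfygv6'.
With a single group, `findall` returns only what that group captured — 1 item.

['fyfy79jyg7tfyfygv6']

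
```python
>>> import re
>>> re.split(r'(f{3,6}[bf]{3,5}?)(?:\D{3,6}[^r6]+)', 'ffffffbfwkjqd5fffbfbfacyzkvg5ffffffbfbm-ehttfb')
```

['', 'ffffffbf', '']

Pattern: 3 to 6 of the literal 'f', then 3 to 5 of one of [bf] (lazy) (captured); then 3 to 6 of a non-digit, then one or more of any character except [r6] (non-capturing group).
The group in the pattern means `split` returns the separators' captures alongside the pieces.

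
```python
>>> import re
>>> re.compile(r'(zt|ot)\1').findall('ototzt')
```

['ot']

The backreference `\1` re-matches whatever the first group consumed, character for character.
Because there's exactly one group, `findall` drops the full match and keeps group 1 from the one hit.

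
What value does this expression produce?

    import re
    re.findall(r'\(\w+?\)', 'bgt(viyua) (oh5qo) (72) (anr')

['(viyua)', '(oh5qo)', '(72)']

Walking the string: at [3:10] → '(viyua)'; at [11:18] → '(oh5qo)'; at [19:23] → '(72)'.
Since nothing is captured, `findall` lists the 3 matched substrings directly.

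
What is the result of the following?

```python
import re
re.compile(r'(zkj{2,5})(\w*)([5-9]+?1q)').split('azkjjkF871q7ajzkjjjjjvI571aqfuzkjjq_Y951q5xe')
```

['a', 'zkjj', 'kF871q7ajzkjjjjjvI571aqfuzkjjq_Y9', '51q', '5xe']

Pattern: the literal 'zk', then 2 to 5 of a literal 'j' (captured); then zero or more of a word character (captured); then one or more of a character in [5-9] (lazy), then the literal '1q' (captured).
Matches to split on: at [1:41] → 'zkjjkF871q7ajzkjjjjjvI571aqfuzkjjq_Y951q'.
Because the pattern has a capturing group, `split` also inserts each captured text between the pieces.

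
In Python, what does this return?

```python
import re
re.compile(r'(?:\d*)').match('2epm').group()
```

'2'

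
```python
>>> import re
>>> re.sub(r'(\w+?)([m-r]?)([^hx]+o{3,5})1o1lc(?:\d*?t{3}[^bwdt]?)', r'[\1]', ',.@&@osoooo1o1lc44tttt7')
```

',.@&@[o]t7'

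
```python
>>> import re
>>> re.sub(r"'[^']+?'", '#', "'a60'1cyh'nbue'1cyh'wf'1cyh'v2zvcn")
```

Each match is replaced by '#'.

"#1cyh#1cyh#1cyh'v2zvcn"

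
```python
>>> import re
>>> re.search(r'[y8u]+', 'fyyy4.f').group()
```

'yyy'

Pattern: one or more of one of [y8u].
`re.search` tries every starting position until one works.
The match spans [1:4] → 'yyy'.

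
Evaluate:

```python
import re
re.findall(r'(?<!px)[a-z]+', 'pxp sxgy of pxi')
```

['pxp', 'sxgy', 'of', 'pxi']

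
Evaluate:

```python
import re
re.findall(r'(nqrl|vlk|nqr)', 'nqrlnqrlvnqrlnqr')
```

['nqrl', 'nqrl', 'nqrl', 'nqr']

The regex engine tests alternatives in the order written; an earlier branch that matches wins even if a later one would match more.
Matches: at [0:4] match 'nqrl', group 1 = 'nqrl'; at [4:8] match 'nqrl', group 1 = 'nqrl'; at [9:13] match 'nqrl', group 1 = 'nqrl'; at [13:16] match 'nqr', group 1 = 'nqr'.
With a single group, `findall` returns only what that group captured — 4 items.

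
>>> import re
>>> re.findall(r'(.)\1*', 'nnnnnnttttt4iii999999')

['n', 't', '4', 'i', '9']

After group 1 captures some text, `\1` only succeeds where that same text appears again.
`findall` collects group 1 from each match (5 total).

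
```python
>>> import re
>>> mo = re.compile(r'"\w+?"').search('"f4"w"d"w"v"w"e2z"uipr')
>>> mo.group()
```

'"f4"'

The match spans [0:4] → '"f4"'.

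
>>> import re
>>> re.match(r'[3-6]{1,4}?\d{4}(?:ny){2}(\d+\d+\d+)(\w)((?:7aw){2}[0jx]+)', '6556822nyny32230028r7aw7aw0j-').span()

Pattern: 1 to 4 of a character in [3-6] (lazy), then exactly 4 of a digit, then the literal 'ny' repeated 2 times; then one or more of a digit, then one or more of a digit, then one or more of a digit (captured); then a word character (captured); then the literal '7aw' repeated 2 times, then one or more of one of [0jx] (captured).
`re.match` won't scan ahead — the pattern has to work from the very first character.
The match spans [0:28] → '6556822nyny32230028r7aw7aw0j'.
Captured: group 1 = '32230028', group 2 = 'r', group 3 = '7aw7aw0j'.

(0, 28)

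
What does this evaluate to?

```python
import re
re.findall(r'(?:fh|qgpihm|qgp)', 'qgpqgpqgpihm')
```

Branches in `(...|...)` are attempted left-to-right; the first branch that allows the whole pattern to succeed is taken.
Scanning left to right: at [0:3] → 'qgp'; at [3:6] → 'qgp'; at [6:12] → 'qgpihm'.
Since nothing is captured, `findall` lists the 3 matched substrings directly.

['qgp', 'qgp', 'qgpihm']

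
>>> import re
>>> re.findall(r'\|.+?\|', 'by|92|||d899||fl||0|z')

['|92|', '||d899|', '|fl|', '|0|']

`findall` yields the raw match text (4 of them) because the pattern has no groups.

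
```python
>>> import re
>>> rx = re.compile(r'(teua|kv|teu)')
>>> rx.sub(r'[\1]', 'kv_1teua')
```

'[kv]_1[teua]'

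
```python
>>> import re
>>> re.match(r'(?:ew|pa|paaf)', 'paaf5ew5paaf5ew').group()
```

`match` is anchored at position 0; if the pattern doesn't fit there, it returns None.
The match spans [0:2] → 'pa'.

'pa'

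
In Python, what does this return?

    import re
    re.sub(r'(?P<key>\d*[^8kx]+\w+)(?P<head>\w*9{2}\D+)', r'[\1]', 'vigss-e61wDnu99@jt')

'[vigss-e61wDnu]'

This matches zero or more of a digit, then one or more of any character except [8kx], then one or more of a word character (captured as 'key'); then zero or more of a word character, then exactly 2 of the literal '9', then one or more of a non-digit (captured as 'head').
Matches: at [0:18] → 'vigss-e61wDnu99@jt'.
`\1` in the replacement pulls in group 1's text for each match.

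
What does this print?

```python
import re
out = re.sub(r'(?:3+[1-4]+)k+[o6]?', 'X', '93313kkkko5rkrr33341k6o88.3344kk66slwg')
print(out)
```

9X5rkrrXo88.X6slwg

This matches one or more of the literal '3', then one or more of a character in [1-4] (non-capturing group); then one or more of a literal 'k', then optionally one of [o6].
`sub` substitutes 'X' at each match site.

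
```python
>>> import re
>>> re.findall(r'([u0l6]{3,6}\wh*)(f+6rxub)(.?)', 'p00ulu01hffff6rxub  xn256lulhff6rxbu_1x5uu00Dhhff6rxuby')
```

[('00ulu01h', 'ffff6rxub', ' '), ('uu00Dhh', 'ff6rxub', 'y')]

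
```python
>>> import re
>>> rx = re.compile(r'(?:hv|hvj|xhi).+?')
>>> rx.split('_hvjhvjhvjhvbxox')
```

['_', '', '', '', 'xox']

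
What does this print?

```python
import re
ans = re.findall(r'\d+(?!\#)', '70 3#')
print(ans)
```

['70']

The negative lookahead/lookbehind blocks any match where the forbidden context is present.
Walking the string: at [0:2] → '70'.
Since nothing is captured, `findall` lists the 1 matched substring directly.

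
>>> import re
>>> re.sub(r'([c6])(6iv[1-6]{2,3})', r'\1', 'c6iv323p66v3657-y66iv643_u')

'cp66v3657-y6_u'

`\1` in the replacement pulls in group 1's text for each match.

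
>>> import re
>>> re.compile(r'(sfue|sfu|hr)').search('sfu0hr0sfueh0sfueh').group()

'sfu'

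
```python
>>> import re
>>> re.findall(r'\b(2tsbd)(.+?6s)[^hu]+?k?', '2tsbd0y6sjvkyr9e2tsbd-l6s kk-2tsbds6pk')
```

The pattern matches a word boundary (`\b`, zero-width); then the literal '2t', then the literal 'sbd' (captured); then one or more of any character (lazy), then the literal '6s' (captured); then one or more of any character except [hu] (lazy), then optionally a literal 'k'.
Because the quantifier is non-greedy, it stops expanding at the earliest point where the rest of the pattern can succeed.
Scanning left to right: at [0:10] match '2tsbd0y6sj', groups = ('2tsbd', '0y6s').
`findall` packs the 2 group values into a tuple for every match.

[('2tsbd', '0y6s')]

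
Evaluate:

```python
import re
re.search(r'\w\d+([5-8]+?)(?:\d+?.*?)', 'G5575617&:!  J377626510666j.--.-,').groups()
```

('6',)

The match spans [0:7] → 'G557561'.
Captured: group 1 = '6'.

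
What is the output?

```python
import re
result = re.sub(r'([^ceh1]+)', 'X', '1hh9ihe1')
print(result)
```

1hhXhe1

The pattern matches one or more of any character except [ceh1] (captured).
Each match is replaced by 'X'.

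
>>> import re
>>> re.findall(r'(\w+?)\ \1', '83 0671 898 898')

['898']

A backreference is literal: `\1` must see the identical characters the first group matched.
Scanning left to right: at [8:15] match '898 898', group 1 = '898'.
One capturing group, so `findall` returns just the captured substring from the one match — 1 in all.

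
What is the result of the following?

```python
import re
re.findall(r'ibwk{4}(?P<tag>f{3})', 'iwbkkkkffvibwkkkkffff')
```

The pattern matches the literal 'ibw', then exactly 4 of the literal 'k'; then exactly 3 of a literal 'f' (captured as 'tag').
Walking the string: at [10:20] match 'ibwkkkkfff', group 1 = 'fff'.
With a single group, `findall` returns only what that group captured — 1 item.

['fff']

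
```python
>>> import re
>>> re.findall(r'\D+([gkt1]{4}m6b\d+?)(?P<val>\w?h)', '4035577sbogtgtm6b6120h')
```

The pattern matches one or more of a non-digit; then exactly 4 of one of [gkt1], then the literal 'm6b', then one or more of a digit (lazy) (captured); then optionally a word character, then the literal 'h' (captured as 'val').
Walking the string: at [7:22] match 'sbogtgtm6b6120h', groups = ('gtgtm6b612', '0h').
With 2 capturing groups, `findall` returns a 2-tuple per match.

[('gtgtm6b612', '0h')]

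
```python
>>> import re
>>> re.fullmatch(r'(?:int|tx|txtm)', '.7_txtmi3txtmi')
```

None

For `fullmatch`, every character of the input must be accounted for by the pattern.
Here the string isn't matched end-to-end, so the call returns None.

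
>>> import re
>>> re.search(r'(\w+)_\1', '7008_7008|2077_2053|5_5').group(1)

The match spans [0:9] → '7008_7008'.
Captured: group 1 = '7008'.

'7008'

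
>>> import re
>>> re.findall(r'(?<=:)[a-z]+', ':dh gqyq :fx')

['dh', 'fx']

The positive lookaround only admits positions where the adjacent text matches; those characters stay outside the span.
Matches: at [1:3] → 'dh'; at [10:12] → 'fx'.
`findall` yields the raw match text (2 of them) because the pattern has no groups.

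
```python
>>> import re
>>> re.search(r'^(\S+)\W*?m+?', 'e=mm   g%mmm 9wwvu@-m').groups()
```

('e=m',)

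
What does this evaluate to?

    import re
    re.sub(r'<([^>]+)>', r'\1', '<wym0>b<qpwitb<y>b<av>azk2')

'wym0bqpwitb<ybavazk2'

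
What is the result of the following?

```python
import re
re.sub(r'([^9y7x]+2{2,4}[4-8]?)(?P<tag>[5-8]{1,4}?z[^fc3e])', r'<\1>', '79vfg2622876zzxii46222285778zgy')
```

'79<vfg26228>x<ii4622228>y'

Pattern: one or more of any character except [9y7x], then 2 to 4 of the literal '2', then optionally a character in [4-8] (captured); then 1 to 4 of a character in [5-8] (lazy), then a literal 'z', then any character except [fc3e] (captured as 'tag').
Matches: at [2:14] → 'vfg2622876zz'; at [15:30] → 'ii46222285778zg'.
The replacement refers to a captured group, so each match is rewritten using its own captured text.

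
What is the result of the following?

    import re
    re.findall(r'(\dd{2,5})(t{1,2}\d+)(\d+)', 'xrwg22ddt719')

Pattern: a digit, then 2 to 5 of the literal 'd' (captured); then 1 to 2 of a literal 't', then one or more of a digit (captured); then one or more of a digit (captured).
Matches: at [5:12] match '2ddt719', groups = ('2dd', 't71', '9').
With 3 capturing groups, `findall` returns a 3-tuple per match.

[('2dd', 't71', '9')]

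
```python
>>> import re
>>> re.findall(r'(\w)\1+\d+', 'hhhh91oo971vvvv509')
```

['h', 'o', 'v']

`\1` is not a pattern — it's the concrete string captured by group 1, re-applied verbatim.
Matches: at [0:6] match 'hhhh91', group 1 = 'h'; at [6:11] match 'oo971', group 1 = 'o'; at [11:18] match 'vvvv509', group 1 = 'v'.
Because there's exactly one group, `findall` drops the full match and keeps group 1 from each hit.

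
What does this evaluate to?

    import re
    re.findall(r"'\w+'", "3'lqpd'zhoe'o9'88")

No capturing groups, so `findall` returns the 2 full match strings.

["'lqpd'", "'o9'"]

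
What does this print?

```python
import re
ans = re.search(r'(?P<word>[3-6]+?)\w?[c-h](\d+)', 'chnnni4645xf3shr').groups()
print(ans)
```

This matches one or more of a character in [3-6] (lazy) (captured as 'word'); then optionally a word character, then a character in [c-h]; then one or more of a digit (captured).
`re.search` tries every starting position until one works.
The match spans [6:13] → '4645xf3'.
Captured: group 1 = '4645', group 2 = '3'.

('4645', '3')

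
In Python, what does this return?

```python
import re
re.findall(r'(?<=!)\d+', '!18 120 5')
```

['18']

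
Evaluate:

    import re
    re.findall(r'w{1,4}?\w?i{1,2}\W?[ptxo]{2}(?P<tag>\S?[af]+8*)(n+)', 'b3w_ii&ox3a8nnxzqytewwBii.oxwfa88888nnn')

The pattern matches 1 to 4 of the literal 'w' (lazy), then optionally a word character; then 1 to 2 of the literal 'i', then optionally a non-word character, then exactly 2 of one of [ptxo]; then optionally a non-whitespace character, then one or more of one of [af], then zero or more of the literal '8' (captured as 'tag'); then one or more of a literal 'n' (captured).
Walking the string: at [2:14] match 'w_ii&ox3a8nn', groups = ('3a8', 'nn'); at [20:39] match 'wwBii.oxwfa88888nnn', groups = ('wfa88888', 'nnn').
2 groups means each result is a tuple of 2 captured strings — 2 here.

[('3a8', 'nn'), ('wfa88888', 'nnn')]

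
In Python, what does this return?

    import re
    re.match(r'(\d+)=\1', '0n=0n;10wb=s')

`match` is anchored at position 0; if the pattern doesn't fit there, it returns None.
Here the pattern fails at index 0, so the call returns None.

None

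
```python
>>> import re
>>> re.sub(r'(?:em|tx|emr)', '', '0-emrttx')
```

The regex engine tests alternatives in the order written; an earlier branch that matches wins even if a later one would match more.
Matches: at [2:4] → 'em'; at [6:8] → 'tx'.
`sub` substitutes '' at each match site.

'0-rt'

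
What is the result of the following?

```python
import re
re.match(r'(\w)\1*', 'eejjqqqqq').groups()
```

('e',)

The match spans [0:2] → 'ee'.
Captured: group 1 = 'e'.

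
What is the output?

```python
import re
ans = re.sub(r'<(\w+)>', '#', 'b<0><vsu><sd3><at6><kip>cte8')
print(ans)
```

Matches: at [1:4] → '<0>'; at [4:9] → '<vsu>'; at [9:14] → '<sd3>'; at [14:19] → '<at6>'; at [19:24] → '<kip>'.
Every occurrence is swapped for '#'.

b#####cte8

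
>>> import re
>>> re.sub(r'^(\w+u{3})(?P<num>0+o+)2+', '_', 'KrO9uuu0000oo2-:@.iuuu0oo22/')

Every occurrence is swapped for '_'.

'_-:@.iuuu0oo22/'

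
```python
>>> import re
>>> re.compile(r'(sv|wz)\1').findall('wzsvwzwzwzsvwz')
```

`\1` is not a pattern — it's the concrete string captured by group 1, re-applied verbatim.
One capturing group, so `findall` returns just the captured substring from the one match — 1 in all.

['wz']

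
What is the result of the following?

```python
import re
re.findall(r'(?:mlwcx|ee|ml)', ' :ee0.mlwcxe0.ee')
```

['ee', 'mlwcx', 'ee']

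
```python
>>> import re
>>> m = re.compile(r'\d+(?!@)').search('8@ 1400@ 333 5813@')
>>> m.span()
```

Because the assertion is negative and zero-width, positions next to the forbidden text are skipped.
The match spans [3:6] → '140'.

(3, 6)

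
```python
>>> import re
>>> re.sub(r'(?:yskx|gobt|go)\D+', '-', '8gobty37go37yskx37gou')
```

'8-37go37yskx37-'

Matches: at [1:6] → 'gobty'; at [18:21] → 'gou'.
Every occurrence is swapped for '-'.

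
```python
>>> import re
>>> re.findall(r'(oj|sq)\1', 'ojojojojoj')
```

['oj', 'oj']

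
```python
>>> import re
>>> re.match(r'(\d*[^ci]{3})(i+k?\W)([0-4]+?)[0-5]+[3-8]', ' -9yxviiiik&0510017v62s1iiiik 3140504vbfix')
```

The pattern matches zero or more of a digit, then exactly 3 of any character except [ci] (captured); then one or more of the literal 'i', then optionally a literal 'k', then a non-word character (captured); then one or more of a character in [0-4] (lazy) (captured); then one or more of a character in [0-5], then a character in [3-8].
`re.match` won't scan ahead — the pattern has to work from the very first character.
Here the pattern fails at index 0, so the call returns None.

None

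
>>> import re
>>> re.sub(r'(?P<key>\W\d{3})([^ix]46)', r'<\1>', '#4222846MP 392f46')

'#4222846MP< 392>'

The pattern matches a non-word character, then exactly 3 of a digit (captured as 'key'); then any character except [ix], then the literal '46' (captured).
Matches: at [10:17] → ' 392f46'.
`\1` in the replacement pulls in group 1's text for each match.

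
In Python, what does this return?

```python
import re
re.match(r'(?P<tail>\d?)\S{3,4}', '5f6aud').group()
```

This matches optionally a digit (captured as 'tail'); then 3 to 4 of a non-whitespace character.
`re.match` won't scan ahead — the pattern has to work from the very first character.
The match spans [0:5] → '5f6au'.
Captured: group 1 = '5'.

'5f6au'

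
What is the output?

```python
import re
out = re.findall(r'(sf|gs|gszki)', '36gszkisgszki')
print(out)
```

['gs', 'gs']

The regex engine tests alternatives in the order written; an earlier branch that matches wins even if a later one would match more.
One capturing group, so `findall` returns just the captured substring from each match — 2 in all.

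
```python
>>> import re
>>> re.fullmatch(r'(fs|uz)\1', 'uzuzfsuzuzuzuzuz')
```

None

After group 1 captures some text, `\1` only succeeds where that same text appears again.
`re.fullmatch` requires the pattern to consume the entire string.
Here there's no way to consume every character, so the call returns None.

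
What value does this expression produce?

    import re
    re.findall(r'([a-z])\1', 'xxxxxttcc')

['x', 'x', 't', 'c']

A backreference is literal: `\1` must see the identical characters the first group matched.
Because there's exactly one group, `findall` drops the full match and keeps group 1 from each hit.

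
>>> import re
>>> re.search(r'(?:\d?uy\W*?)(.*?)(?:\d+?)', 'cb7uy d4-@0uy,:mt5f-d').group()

The pattern matches optionally a digit, then the literal 'uy', then zero or more of a non-word character (lazy) (non-capturing group); then zero or more of any character (lazy) (captured); then one or more of a digit (lazy) (non-capturing group).
`re.search` scans for the first position where the pattern succeeds.
The match spans [2:8] → '7uy d4'.
Captured: group 1 = ' d'.

'7uy d4'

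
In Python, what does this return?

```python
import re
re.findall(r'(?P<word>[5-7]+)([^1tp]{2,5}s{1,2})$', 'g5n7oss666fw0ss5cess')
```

The pattern matches one or more of a character in [5-7] (captured as 'word'); then 2 to 5 of any character except [1tp], then 1 to 2 of a literal 's' (captured); then anchored at the end.
With 2 capturing groups, `findall` returns a 2-tuple per match.

[('5', 'cess')]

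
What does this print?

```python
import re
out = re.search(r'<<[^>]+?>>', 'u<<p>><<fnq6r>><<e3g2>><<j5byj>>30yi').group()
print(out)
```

<<p>>

The match spans [1:6] → '<<p>>'.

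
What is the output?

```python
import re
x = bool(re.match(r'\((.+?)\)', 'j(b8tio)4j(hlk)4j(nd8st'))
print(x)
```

False

`match` is anchored at position 0; if the pattern doesn't fit there, it returns None.
Here the pattern fails at index 0, so the call returns None, and `bool(None)` is False.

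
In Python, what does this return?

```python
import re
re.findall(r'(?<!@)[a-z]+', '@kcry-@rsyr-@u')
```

['cry', 'syr']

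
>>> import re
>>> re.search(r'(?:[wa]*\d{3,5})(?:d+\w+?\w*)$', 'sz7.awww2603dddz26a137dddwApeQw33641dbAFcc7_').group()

'awww2603dddz26a137dddwApeQw33641dbAFcc7_'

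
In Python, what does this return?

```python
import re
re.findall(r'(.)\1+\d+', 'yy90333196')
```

['y']

A backreference is literal: `\1` must see the identical characters the first group matched.
With a single group, `findall` returns only what that group captured — 1 item.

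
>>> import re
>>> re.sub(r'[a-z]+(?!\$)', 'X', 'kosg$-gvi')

'Xg$-X'

The negative lookahead/lookbehind blocks any match where the forbidden context is present.
Matches: at [0:3] → 'kos'; at [6:9] → 'gvi'.
Every occurrence is swapped for 'X'.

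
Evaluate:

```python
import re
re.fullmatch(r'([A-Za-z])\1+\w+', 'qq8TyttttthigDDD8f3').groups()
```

('q',)

The match spans [0:19] → 'qq8TyttttthigDDD8f3'.
Captured: group 1 = 'q'.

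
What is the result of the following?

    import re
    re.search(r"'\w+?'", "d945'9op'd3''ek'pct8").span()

The match spans [4:9] → "'9op'".

(4, 9)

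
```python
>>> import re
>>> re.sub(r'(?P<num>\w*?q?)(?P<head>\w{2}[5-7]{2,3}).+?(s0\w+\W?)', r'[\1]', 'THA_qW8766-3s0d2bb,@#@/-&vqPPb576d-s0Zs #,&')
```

'[THA_q]@#@/-&[vqP]#,&'

Pattern: zero or more of a word character (lazy), then optionally the literal 'q' (captured as 'num'); then exactly 2 of a word character, then 2 to 3 of a character in [5-7] (captured as 'head'); then one or more of any character (lazy); then the literal 's0', then one or more of a word character, then optionally a non-word character (captured).
The `?` after the quantifier makes it lazy — it takes as little as possible before letting the rest of the pattern try.
Matches: at [0:19] → 'THA_qW8766-3s0d2bb,'; at [25:40] → 'vqPPb576d-s0Zs '.
Each match is replaced using the text its own group 1 captured.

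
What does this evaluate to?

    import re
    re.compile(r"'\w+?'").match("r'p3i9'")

None

`match` is anchored at position 0; if the pattern doesn't fit there, it returns None.
Here the pattern fails at index 0, so the call returns None.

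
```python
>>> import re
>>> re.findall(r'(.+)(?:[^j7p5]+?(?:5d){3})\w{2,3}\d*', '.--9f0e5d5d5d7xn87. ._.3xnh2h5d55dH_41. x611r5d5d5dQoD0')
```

['.--9f0e5d5d5d7xn87. ._.3xnh2h5d55dH_41. x611']

The pattern matches one or more of any character (captured); then one or more of any character except [j7p5] (lazy), then the literal '5d' repeated 3 times (non-capturing group); then 2 to 3 of a word character, then zero or more of a digit.
Matches: at [0:55] match '.--9f0e5d5d5d7xn87. ._.3xnh2h5d55dH_41. x611r5d5d5dQoD0', group 1 = '.--9f0e5d5d5d7xn87. ._.3xnh2h5d55dH_41. x611'.
One capturing group, so `findall` returns just the captured substring from the one match — 1 in all.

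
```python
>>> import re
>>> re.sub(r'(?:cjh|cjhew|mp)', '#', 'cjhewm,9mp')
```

'#ewm,9#'

The regex engine tests alternatives in the order written; an earlier branch that matches wins even if a later one would match more.
Each match is replaced by '#'.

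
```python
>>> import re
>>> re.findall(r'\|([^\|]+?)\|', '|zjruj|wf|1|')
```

['zjruj', '1']

Matches: at [0:7] match '|zjruj|', group 1 = 'zjruj'; at [9:12] match '|1|', group 1 = '1'.
Because there's exactly one group, `findall` drops the full match and keeps group 1 from each hit.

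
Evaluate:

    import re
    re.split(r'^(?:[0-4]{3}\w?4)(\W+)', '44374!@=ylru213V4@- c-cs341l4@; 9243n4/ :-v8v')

['', '!@=', 'ylru213V4@- c-cs341l4@; 9243n4/ :-v8v']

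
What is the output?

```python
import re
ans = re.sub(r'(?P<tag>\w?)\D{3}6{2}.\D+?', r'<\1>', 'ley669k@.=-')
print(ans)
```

<>@.=-

The `?` after the quantifier makes it lazy — it takes as little as possible before letting the rest of the pattern try.
Each match is replaced using the text its own group 1 captured.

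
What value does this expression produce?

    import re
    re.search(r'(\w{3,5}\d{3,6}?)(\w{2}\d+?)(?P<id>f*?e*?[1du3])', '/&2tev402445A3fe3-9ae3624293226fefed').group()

'2tev402445A3fe3'

This matches 3 to 5 of a word character, then 3 to 6 of a digit (lazy) (captured); then exactly 2 of a word character, then one or more of a digit (lazy) (captured); then zero or more of a literal 'f' (lazy), then zero or more of the literal 'e' (lazy), then one of [1du3] (captured as 'id').
`re.search` tries every starting position until one works.
The match spans [2:17] → '2tev402445A3fe3'.
Captured: group 1 = '2tev40244', group 2 = '5A3', group 3 = 'fe3'.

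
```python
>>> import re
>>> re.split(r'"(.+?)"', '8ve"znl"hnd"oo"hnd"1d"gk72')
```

['8ve', 'znl', 'hnd', 'oo', 'hnd', '1d', 'gk72']

Because the quantifier is non-greedy, it stops expanding at the earliest point where the rest of the pattern can succeed.
Matches to split on: at [3:8] → '"znl"'; at [11:15] → '"oo"'; at [18:22] → '"1d"'.
Because the pattern has a capturing group, `split` also inserts each captured text between the pieces.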